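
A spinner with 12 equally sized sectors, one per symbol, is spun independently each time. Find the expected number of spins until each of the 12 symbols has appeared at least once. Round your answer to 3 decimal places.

37.239

After k distinct symbols have appeared, the next spin gives a new one with probability (12-k)/12, so the expected wait for the (k+1)-th is 12/(12-k).
E[T] = 12/12 + 12/11 + 12/10 + ... + 12/2 + 12/1 = 12·H_{12}.
H_{12} = 3.1032, so E[T] = 37.2385.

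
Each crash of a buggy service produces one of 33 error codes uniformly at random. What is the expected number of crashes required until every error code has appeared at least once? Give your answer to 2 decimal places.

134.93

Split into phases: going from k distinct to k+1 distinct takes on average 33/(33-k) crashes.
E[T] = 33/33 + 33/32 + 33/31 + ... + 33/2 + 33/1 = 33·H_{33}.
H_{33} = 4.089, so E[T] = 134.930.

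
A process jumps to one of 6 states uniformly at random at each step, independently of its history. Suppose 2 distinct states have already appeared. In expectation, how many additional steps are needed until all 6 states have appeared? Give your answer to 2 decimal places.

The wait to go from k to k+1 distinct states is geometric with mean 6/(6-k).
Sum over k = 2,...,5: E = 6/4 + 6/3 + 6/2 + 6/1 = 12.500.

12.50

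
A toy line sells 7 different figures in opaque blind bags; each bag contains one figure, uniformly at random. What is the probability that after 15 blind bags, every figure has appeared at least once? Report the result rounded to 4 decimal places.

0.4339

By inclusion–exclusion over which figures are missing,
P(all seen) = Σ_{j=0}^{7} (-1)^j C(7,j)((7-j)/7)^15
= 1.00000 - 0.69326 + 0.13499 - 0.00792 + 0.00011 - 0.00000 + 0.00000 - 0.00000
= 0.43392.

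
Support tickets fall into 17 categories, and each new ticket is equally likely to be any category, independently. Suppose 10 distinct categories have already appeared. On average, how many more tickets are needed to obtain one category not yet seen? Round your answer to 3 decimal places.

The number of tickets until the next new category is geometric with success probability 7/17, so its mean is 17/7.
E = 17/7 = 2.4286.

2.429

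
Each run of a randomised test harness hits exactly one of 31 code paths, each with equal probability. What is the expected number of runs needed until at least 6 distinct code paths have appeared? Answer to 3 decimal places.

6.550

Going from k to k+1 distinct takes a geometric number of runs with mean 31/(31-k).
Sum over k = 0,...,5: E = 31/31 + 31/30 + 31/29 + 31/28 + 31/27 + 31/26 = 6.5499.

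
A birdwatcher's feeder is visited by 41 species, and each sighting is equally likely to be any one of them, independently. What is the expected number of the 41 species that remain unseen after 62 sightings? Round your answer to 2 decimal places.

8.87

For each species, P(unseen after 62) = (40/41)^62 = 0.216.
By linearity of expectation, E[unseen] = 41·(40/41)^62 = 8.870.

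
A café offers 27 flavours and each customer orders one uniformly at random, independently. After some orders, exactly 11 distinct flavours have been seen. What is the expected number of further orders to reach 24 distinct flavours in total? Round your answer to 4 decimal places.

41.7797

With k distinct flavours already seen, the next new one takes an expected 27/(27-k) orders.
Sum over k = 11,...,23: E = 27/16 + 27/15 + 27/14 + ... + 27/5 + 27/4 = 41.77968.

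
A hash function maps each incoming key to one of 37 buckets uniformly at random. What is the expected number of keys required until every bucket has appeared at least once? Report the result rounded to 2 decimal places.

After k distinct buckets have appeared, the next key gives a new one with probability (37-k)/37, so the expected wait for the (k+1)-th is 37/(37-k).
E[T] = 37/37 + 37/36 + 37/35 + ... + 37/2 + 37/1 = 37·H_{37}.
H_{37} = 4.202, so E[T] = 155.459.

155.46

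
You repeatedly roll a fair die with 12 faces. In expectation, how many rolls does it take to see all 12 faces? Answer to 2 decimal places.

37.24

Split into phases: going from k distinct to k+1 distinct takes on average 12/(12-k) rolls.
E[T] = 12/12 + 12/11 + 12/10 + ... + 12/2 + 12/1 = 12·H_{12}.
H_{12} = 3.103, so E[T] = 37.239.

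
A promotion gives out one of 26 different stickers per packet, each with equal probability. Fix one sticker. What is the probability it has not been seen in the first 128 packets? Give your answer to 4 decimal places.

On each packet the fixed sticker fails to appear with probability 25/26.
P(still missing after 128) = (25/26)^128 = 0.00660.

0.0066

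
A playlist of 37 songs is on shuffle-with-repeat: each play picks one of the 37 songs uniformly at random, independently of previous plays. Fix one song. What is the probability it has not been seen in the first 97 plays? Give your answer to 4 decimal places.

Each play misses the fixed song with probability (37-1)/37 = 36/37, independently.
P(still missing after 97) = (36/37)^97 = 0.07011.

0.0701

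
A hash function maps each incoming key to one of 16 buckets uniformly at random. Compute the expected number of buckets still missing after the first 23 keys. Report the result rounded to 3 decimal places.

3.626

For each bucket, P(unseen after 23) = (15/16)^23 = 0.2266.
By linearity of expectation, E[unseen] = 16·(15/16)^23 = 3.6263.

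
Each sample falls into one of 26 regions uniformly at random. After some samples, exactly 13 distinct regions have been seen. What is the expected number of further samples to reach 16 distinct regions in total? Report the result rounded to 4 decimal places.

6.5303

With k distinct regions already seen, the next new one takes an expected 26/(26-k) samples.
Sum over k = 13,...,15: E = 26/13 + 26/12 + 26/11 = 6.53030.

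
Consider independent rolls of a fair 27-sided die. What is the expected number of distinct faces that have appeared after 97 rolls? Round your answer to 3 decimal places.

For each face, P(seen in 97 rolls) = 1 - (26/27)^97 = 0.9743.
By linearity of expectation, E[distinct seen] = 27·(1 - (26/27)^97) = 26.3058.

26.306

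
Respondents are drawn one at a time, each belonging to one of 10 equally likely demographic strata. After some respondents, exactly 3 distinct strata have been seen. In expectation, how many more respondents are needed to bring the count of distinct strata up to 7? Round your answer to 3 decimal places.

From k distinct to k+1 distinct takes on average 10/(10-k) respondents.
Sum over k = 3,...,6: E = 10/7 + 10/6 + 10/5 + 10/4 = 7.5952.

7.595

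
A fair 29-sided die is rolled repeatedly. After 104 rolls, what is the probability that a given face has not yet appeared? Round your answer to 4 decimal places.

On each roll the fixed face fails to appear with probability 28/29.
P(still missing after 104) = (28/29)^104 = 0.02600.

0.0260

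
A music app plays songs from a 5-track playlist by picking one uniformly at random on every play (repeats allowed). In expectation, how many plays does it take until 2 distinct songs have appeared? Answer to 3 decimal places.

2.250

Going from k to k+1 distinct takes a geometric number of plays with mean 5/(5-k).
Sum over k = 0,...,1: E = 5/5 + 5/4 = 2.2500.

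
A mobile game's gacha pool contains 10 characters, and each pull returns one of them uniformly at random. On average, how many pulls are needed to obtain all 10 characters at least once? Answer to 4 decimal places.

29.2897

After k distinct characters have appeared, the next pull gives a new one with probability (10-k)/10, so the expected wait for the (k+1)-th is 10/(10-k).
E[T] = 10/10 + 10/9 + 10/8 + ... + 10/2 + 10/1 = 10·H_{10}.
H_{10} = 2.92897, so E[T] = 29.28968.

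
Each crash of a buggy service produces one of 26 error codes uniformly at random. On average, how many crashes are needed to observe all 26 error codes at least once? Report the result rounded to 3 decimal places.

The wait to go from k to k+1 distinct error codes is geometric with mean 26/(26-k).
E[T] = 26/26 + 26/25 + 26/24 + ... + 26/2 + 26/1 = 26·H_{26}.
H_{26} = 3.8544, so E[T] = 100.2149.

100.215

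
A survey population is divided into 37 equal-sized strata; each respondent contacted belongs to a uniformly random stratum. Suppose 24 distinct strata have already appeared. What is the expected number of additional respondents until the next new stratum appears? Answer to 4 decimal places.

The number of respondents until the next new stratum is geometric with success probability 13/37, so its mean is 37/13.
E = 37/13 = 2.84615.

2.8462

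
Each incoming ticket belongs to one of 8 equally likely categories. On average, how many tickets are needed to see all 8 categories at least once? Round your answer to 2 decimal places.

The wait to go from k to k+1 distinct categories is geometric with mean 8/(8-k).
E[T] = 8/8 + 8/7 + 8/6 + ... + 8/2 + 8/1 = 8·H_{8}.
H_{8} = 2.718, so E[T] = 21.743.

21.74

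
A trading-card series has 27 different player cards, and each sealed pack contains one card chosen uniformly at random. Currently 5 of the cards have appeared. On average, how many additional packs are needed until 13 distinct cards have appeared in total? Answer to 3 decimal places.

With k distinct cards already seen, the next new one takes an expected 27/(27-k) packs.
Sum over k = 5,...,12: E = 27/22 + 27/21 + 27/20 + ... + 27/16 + 27/15 = 11.8598.

11.860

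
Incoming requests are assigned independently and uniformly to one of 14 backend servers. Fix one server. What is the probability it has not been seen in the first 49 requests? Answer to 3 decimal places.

0.026

On each request the fixed server fails to appear with probability 13/14.
P(still missing after 49) = (13/14)^49 = 0.0265.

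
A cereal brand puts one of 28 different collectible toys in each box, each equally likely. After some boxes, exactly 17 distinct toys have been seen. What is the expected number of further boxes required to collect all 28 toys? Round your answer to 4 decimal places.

The wait to go from k to k+1 distinct toys is geometric with mean 28/(28-k).
Sum over k = 17,...,27: E = 28/11 + 28/10 + 28/9 + ... + 28/2 + 28/1 = 84.55657.

84.5566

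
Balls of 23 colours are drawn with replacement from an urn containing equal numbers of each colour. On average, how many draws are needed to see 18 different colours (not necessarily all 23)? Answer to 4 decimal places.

33.3720

With k distinct colours already seen, the next new one arrives after an expected 23/(23-k) draws.
Sum over k = 0,...,17: E = 23/23 + 23/22 + 23/21 + ... + 23/7 + 23/6 = 33.37204.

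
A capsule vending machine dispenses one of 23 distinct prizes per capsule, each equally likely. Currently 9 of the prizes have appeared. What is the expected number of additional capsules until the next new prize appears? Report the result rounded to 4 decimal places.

The number of capsules until the next new prize is geometric with success probability 14/23, so its mean is 23/14.
E = 23/14 = 1.64286.

1.6429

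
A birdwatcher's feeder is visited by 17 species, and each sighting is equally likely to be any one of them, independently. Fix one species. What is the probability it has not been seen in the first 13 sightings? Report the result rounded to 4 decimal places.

Each sighting misses the fixed species with probability (17-1)/17 = 16/17, independently.
P(still missing after 13) = (16/17)^13 = 0.45470.

0.4547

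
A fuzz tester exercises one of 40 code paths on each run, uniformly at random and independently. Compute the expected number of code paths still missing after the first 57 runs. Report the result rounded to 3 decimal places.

For each code path, P(unseen after 57) = (39/40)^57 = 0.2362.
By linearity of expectation, E[unseen] = 40·(39/40)^57 = 9.4476.

9.448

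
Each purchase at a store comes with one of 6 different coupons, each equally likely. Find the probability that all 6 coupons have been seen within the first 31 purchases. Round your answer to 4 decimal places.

Let A_i be the event that coupon i is missing after 31 purchases. By inclusion–exclusion on the A_i,
P(all seen) = Σ_{j=0}^{6} (-1)^j C(6,j)((6-j)/6)^31
= 1.00000 - 0.02106 + 0.00005 - 0.00000 + 0.00000 - 0.00000 + 0.00000
= 0.97899.

0.9790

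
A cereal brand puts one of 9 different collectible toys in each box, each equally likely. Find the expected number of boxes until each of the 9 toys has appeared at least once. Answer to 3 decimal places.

25.461

Split into phases: going from k distinct to k+1 distinct takes on average 9/(9-k) boxes.
E[T] = 9/9 + 9/8 + 9/7 + ... + 9/2 + 9/1 = 9·H_{9}.
H_{9} = 2.8290, so E[T] = 25.4607.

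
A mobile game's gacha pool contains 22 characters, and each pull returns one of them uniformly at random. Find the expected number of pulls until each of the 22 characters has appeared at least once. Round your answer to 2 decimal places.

Split into phases: going from k distinct to k+1 distinct takes on average 22/(22-k) pulls.
E[T] = 22/22 + 22/21 + 22/20 + ... + 22/2 + 22/1 = 22·H_{22}.
H_{22} = 3.691, so E[T] = 81.198.

81.20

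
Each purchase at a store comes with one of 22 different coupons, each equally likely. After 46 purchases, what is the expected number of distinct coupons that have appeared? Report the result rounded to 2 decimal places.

19.41

For each coupon, P(seen in 46 purchases) = 1 - (21/22)^46 = 0.882.
By linearity of expectation, E[distinct seen] = 22·(1 - (21/22)^46) = 19.411.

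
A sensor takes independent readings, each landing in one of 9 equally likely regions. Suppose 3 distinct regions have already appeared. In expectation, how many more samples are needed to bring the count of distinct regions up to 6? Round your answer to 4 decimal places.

The wait to go from k to k+1 distinct regions is geometric with mean 9/(9-k).
Sum over k = 3,...,5: E = 9/6 + 9/5 + 9/4 = 5.55000.

5.5500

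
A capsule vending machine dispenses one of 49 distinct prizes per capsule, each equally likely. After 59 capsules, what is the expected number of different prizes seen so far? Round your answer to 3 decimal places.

34.484

For each prize, P(seen in 59 capsules) = 1 - (48/49)^59 = 0.7037.
By linearity of expectation, E[distinct seen] = 49·(1 - (48/49)^59) = 34.4836.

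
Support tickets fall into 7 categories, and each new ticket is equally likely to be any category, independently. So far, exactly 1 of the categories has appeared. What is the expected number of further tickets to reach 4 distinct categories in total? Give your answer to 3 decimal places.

The wait to go from k to k+1 distinct categories is geometric with mean 7/(7-k).
Sum over k = 1,...,3: E = 7/6 + 7/5 + 7/4 = 4.3167.

4.317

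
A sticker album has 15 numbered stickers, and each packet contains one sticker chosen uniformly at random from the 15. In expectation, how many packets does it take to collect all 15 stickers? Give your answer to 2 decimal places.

Split into phases: going from k distinct to k+1 distinct takes on average 15/(15-k) packets.
E[T] = 15/15 + 15/14 + 15/13 + ... + 15/2 + 15/1 = 15·H_{15}.
H_{15} = 3.318, so E[T] = 49.773.

49.77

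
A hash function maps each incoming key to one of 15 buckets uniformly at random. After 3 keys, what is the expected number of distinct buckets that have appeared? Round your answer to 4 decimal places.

For each bucket, P(seen in 3 keys) = 1 - (14/15)^3 = 0.18696.
By linearity of expectation, E[distinct seen] = 15·(1 - (14/15)^3) = 2.80444.

2.8044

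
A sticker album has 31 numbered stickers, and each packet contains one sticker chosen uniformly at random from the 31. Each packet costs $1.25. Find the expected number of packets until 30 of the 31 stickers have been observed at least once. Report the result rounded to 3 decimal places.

93.845

With k distinct stickers already seen, the next new one arrives after an expected 31/(31-k) packets.
Sum over k = 0,...,29: E = 31/31 + 31/30 + 31/29 + ... + 31/3 + 31/2 = 93.8446.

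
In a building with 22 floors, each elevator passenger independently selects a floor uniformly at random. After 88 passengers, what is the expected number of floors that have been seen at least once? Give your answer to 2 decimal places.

For each floor, P(seen in 88 passengers) = 1 - (21/22)^88 = 0.983.
By linearity of expectation, E[distinct seen] = 22·(1 - (21/22)^88) = 21.633.

21.63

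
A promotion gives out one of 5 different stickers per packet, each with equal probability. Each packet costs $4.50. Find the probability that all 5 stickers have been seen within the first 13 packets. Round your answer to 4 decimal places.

By inclusion–exclusion over which stickers are missing,
P(all seen) = Σ_{j=0}^{5} (-1)^j C(5,j)((5-j)/5)^13
= 1.00000 - 0.27488 + 0.01306 - 0.00007 + 0.00000 - 0.00000
= 0.73812.

0.7381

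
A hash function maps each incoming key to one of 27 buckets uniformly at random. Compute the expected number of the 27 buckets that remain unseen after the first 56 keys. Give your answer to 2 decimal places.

For each bucket, P(unseen after 56) = (26/27)^56 = 0.121.
By linearity of expectation, E[unseen] = 27·(26/27)^56 = 3.262.

3.26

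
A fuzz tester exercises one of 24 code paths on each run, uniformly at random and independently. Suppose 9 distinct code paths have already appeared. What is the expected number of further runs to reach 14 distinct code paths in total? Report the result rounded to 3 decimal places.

9.342

From k distinct to k+1 distinct takes on average 24/(24-k) runs.
Sum over k = 9,...,13: E = 24/15 + 24/14 + 24/13 + 24/12 + 24/11 = 9.3423.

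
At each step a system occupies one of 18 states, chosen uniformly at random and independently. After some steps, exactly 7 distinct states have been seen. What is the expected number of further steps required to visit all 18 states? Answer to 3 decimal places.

54.358

The wait to go from k to k+1 distinct states is geometric with mean 18/(18-k).
Sum over k = 7,...,17: E = 18/11 + 18/10 + 18/9 + ... + 18/2 + 18/1 = 54.3578.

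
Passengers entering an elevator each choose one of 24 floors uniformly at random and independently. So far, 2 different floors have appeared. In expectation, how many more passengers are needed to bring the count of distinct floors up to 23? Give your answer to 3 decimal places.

64.580

The wait to go from k to k+1 distinct floors is geometric with mean 24/(24-k).
Sum over k = 2,...,22: E = 24/22 + 24/21 + 24/20 + ... + 24/3 + 24/2 = 64.5795.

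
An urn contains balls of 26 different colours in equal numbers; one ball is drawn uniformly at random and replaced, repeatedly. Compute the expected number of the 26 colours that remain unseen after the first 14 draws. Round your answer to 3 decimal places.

15.014

For each colour, P(unseen after 14) = (25/26)^14 = 0.5775.
By linearity of expectation, E[unseen] = 26·(25/26)^14 = 15.0144.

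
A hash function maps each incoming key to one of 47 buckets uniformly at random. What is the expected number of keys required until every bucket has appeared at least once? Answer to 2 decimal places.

208.58

The wait to go from k to k+1 distinct buckets is geometric with mean 47/(47-k).
E[T] = 47/47 + 47/46 + 47/45 + ... + 47/2 + 47/1 = 47·H_{47}.
H_{47} = 4.438, so E[T] = 208.584.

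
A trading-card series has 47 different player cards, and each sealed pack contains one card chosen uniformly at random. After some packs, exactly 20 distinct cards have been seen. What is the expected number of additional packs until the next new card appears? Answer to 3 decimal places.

1.741

Each pack yields a new card with probability (47-20)/47 = 27/47, so the wait is geometric with mean 47/27.
E = 47/27 = 1.7407.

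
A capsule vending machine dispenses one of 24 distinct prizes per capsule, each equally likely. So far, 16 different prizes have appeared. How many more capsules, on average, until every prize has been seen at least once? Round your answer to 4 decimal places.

With k distinct prizes already seen, the next new one takes an expected 24/(24-k) capsules.
Sum over k = 16,...,23: E = 24/8 + 24/7 + 24/6 + ... + 24/2 + 24/1 = 65.22857.

65.2286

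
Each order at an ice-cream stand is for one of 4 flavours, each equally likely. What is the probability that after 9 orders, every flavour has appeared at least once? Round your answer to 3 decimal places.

0.711

By inclusion–exclusion over which flavours are missing,
P(all seen) = Σ_{j=0}^{4} (-1)^j C(4,j)((4-j)/4)^9
= 1.0000 - 0.3003 + 0.0117 - 0.0000 + 0.0000
= 0.7114.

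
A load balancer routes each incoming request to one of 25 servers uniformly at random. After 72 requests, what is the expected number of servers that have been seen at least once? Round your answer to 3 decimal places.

23.677

For each server, P(seen in 72 requests) = 1 - (24/25)^72 = 0.9471.
By linearity of expectation, E[distinct seen] = 25·(1 - (24/25)^72) = 23.6773.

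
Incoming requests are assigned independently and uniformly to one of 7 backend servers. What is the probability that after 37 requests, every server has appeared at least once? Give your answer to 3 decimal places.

0.977

By inclusion–exclusion over which servers are missing,
P(all seen) = Σ_{j=0}^{7} (-1)^j C(7,j)((7-j)/7)^37
= 1.0000 - 0.0233 + 0.0001 - 0.0000 + 0.0000 - 0.0000 + 0.0000 - 0.0000
= 0.9767.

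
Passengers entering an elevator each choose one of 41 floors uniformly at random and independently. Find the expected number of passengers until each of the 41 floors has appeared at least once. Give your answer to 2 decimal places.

176.42

After k distinct floors have appeared, the next passenger gives a new one with probability (41-k)/41, so the expected wait for the (k+1)-th is 41/(41-k).
E[T] = 41/41 + 41/40 + 41/39 + ... + 41/2 + 41/1 = 41·H_{41}.
H_{41} = 4.303, so E[T] = 176.420.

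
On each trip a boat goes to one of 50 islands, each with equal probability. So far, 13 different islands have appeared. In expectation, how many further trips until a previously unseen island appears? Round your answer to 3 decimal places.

1.351

The number of trips until the next new island is geometric with success probability 37/50, so its mean is 50/37.
E = 50/37 = 1.3514.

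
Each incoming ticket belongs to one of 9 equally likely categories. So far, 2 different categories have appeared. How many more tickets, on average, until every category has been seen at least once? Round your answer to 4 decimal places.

With k distinct categories already seen, the next new one takes an expected 9/(9-k) tickets.
Sum over k = 2,...,8: E = 9/7 + 9/6 + 9/5 + ... + 9/2 + 9/1 = 23.33571.

23.3357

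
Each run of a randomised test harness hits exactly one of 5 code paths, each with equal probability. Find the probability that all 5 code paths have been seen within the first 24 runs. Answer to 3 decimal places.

0.976

By inclusion–exclusion over which code paths are missing,
P(all seen) = Σ_{j=0}^{5} (-1)^j C(5,j)((5-j)/5)^24
= 1.0000 - 0.0236 + 0.0000 - 0.0000 + 0.0000 - 0.0000
= 0.9764.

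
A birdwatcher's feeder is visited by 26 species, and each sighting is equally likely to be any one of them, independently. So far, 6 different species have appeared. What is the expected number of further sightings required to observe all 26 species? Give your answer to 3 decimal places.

93.541

The wait to go from k to k+1 distinct species is geometric with mean 26/(26-k).
Sum over k = 6,...,25: E = 26/20 + 26/19 + 26/18 + ... + 26/2 + 26/1 = 93.5412.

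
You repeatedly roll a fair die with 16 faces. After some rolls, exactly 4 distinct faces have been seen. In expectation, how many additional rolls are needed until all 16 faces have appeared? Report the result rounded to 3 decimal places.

From k distinct to k+1 distinct takes on average 16/(16-k) rolls.
Sum over k = 4,...,15: E = 16/12 + 16/11 + 16/10 + ... + 16/2 + 16/1 = 49.6514.

49.651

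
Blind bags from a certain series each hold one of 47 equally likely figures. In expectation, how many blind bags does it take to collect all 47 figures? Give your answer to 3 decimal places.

208.584

The wait to go from k to k+1 distinct figures is geometric with mean 47/(47-k).
E[T] = 47/47 + 47/46 + 47/45 + ... + 47/2 + 47/1 = 47·H_{47}.
H_{47} = 4.4380, so E[T] = 208.5843.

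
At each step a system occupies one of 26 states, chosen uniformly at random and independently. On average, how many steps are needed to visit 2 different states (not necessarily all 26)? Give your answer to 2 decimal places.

Going from k to k+1 distinct takes a geometric number of steps with mean 26/(26-k).
Sum over k = 0,...,1: E = 26/26 + 26/25 = 2.040.

2.04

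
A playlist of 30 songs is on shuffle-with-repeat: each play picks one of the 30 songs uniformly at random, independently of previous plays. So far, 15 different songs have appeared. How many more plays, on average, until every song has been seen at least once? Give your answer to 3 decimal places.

99.547

From k distinct to k+1 distinct takes on average 30/(30-k) plays.
Sum over k = 15,...,29: E = 30/15 + 30/14 + 30/13 + ... + 30/2 + 30/1 = 99.5469.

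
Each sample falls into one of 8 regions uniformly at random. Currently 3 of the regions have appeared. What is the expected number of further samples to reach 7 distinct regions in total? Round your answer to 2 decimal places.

10.27

The wait to go from k to k+1 distinct regions is geometric with mean 8/(8-k).
Sum over k = 3,...,6: E = 8/5 + 8/4 + 8/3 + 8/2 = 10.267.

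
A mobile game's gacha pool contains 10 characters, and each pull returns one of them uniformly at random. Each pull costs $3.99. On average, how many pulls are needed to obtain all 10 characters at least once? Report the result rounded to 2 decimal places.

29.29

The wait to go from k to k+1 distinct characters is geometric with mean 10/(10-k).
E[T] = 10/10 + 10/9 + 10/8 + ... + 10/2 + 10/1 = 10·H_{10}.
H_{10} = 2.929, so E[T] = 29.290.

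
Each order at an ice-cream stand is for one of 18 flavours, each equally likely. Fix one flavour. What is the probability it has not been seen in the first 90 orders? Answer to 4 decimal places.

Each order misses the fixed flavour with probability (18-1)/18 = 17/18, independently.
P(still missing after 90) = (17/18)^90 = 0.00583.

0.0058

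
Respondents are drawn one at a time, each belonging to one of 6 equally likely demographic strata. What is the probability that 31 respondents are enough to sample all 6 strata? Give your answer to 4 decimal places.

Let A_i be the event that stratum i is missing after 31 respondents. By inclusion–exclusion on the A_i,
P(all seen) = Σ_{j=0}^{6} (-1)^j C(6,j)((6-j)/6)^31
= 1.00000 - 0.02106 + 0.00005 - 0.00000 + 0.00000 - 0.00000 + 0.00000
= 0.97899.

0.9790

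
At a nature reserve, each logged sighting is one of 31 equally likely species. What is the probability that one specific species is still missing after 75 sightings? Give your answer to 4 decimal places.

On each sighting the fixed species fails to appear with probability 30/31.
P(still missing after 75) = (30/31)^75 = 0.08550.

0.0855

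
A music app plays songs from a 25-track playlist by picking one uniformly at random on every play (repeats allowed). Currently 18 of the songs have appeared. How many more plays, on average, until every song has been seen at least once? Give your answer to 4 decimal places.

From k distinct to k+1 distinct takes on average 25/(25-k) plays.
Sum over k = 18,...,24: E = 25/7 + 25/6 + 25/5 + ... + 25/2 + 25/1 = 64.82143.

64.8214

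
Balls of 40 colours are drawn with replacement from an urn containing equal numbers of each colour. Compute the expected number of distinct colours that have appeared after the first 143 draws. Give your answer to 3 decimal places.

For each colour, P(seen in 143 draws) = 1 - (39/40)^143 = 0.9732.
By linearity of expectation, E[distinct seen] = 40·(1 - (39/40)^143) = 38.9292.

38.929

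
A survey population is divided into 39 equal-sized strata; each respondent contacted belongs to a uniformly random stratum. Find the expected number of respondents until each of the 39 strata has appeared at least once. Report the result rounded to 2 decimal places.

165.89

After k distinct strata have appeared, the next respondent gives a new one with probability (39-k)/39, so the expected wait for the (k+1)-th is 39/(39-k).
E[T] = 39/39 + 39/38 + 39/37 + ... + 39/2 + 39/1 = 39·H_{39}.
H_{39} = 4.254, so E[T] = 165.888.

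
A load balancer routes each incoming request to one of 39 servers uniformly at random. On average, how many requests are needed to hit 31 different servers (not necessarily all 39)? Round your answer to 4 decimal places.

59.8917

Going from k to k+1 distinct takes a geometric number of requests with mean 39/(39-k).
Sum over k = 0,...,30: E = 39/39 + 39/38 + 39/37 + ... + 39/10 + 39/9 = 59.89175.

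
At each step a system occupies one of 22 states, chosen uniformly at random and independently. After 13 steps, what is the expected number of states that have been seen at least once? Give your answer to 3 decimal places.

9.983

For each state, P(seen in 13 steps) = 1 - (21/22)^13 = 0.4538.
By linearity of expectation, E[distinct seen] = 22·(1 - (21/22)^13) = 9.9835.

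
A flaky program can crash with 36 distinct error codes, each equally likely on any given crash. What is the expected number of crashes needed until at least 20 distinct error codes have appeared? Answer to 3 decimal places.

28.578

With k distinct error codes already seen, the next new one arrives after an expected 36/(36-k) crashes.
Sum over k = 0,...,19: E = 36/36 + 36/35 + 36/34 + ... + 36/18 + 36/17 = 28.5779.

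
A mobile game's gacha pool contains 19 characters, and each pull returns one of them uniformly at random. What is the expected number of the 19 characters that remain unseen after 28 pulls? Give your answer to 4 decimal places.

For each character, P(unseen after 28) = (18/19)^28 = 0.22005.
By linearity of expectation, E[unseen] = 19·(18/19)^28 = 4.18103.

4.1810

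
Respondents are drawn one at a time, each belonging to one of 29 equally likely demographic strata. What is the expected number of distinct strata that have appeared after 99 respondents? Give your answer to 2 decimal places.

28.10

For each stratum, P(seen in 99 respondents) = 1 - (28/29)^99 = 0.969.
By linearity of expectation, E[distinct seen] = 29·(1 - (28/29)^99) = 28.101.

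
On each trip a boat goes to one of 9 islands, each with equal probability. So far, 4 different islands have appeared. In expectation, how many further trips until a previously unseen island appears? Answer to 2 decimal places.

1.80

Each trip yields a new island with probability (9-4)/9 = 5/9, so the wait is geometric with mean 9/5.
E = 9/5 = 1.800.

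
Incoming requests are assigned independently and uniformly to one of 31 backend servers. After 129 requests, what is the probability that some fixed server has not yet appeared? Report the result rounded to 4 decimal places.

0.0146

On each request the fixed server fails to appear with probability 30/31.
P(still missing after 129) = (30/31)^129 = 0.01455.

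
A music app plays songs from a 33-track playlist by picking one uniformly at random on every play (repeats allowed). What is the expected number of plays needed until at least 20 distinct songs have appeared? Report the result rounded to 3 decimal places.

Going from k to k+1 distinct takes a geometric number of plays with mean 33/(33-k).
Sum over k = 0,...,19: E = 33/33 + 33/32 + 33/31 + ... + 33/15 + 33/14 = 29.9859.

29.986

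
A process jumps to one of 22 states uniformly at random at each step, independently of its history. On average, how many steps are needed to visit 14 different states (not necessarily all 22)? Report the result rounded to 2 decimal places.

Going from k to k+1 distinct takes a geometric number of steps with mean 22/(22-k).
Sum over k = 0,...,13: E = 22/22 + 22/21 + 22/20 + ... + 22/10 + 22/9 = 21.405.

21.41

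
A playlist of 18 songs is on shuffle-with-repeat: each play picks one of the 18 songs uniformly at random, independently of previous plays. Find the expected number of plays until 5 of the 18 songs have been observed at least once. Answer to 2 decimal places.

5.67

Going from k to k+1 distinct takes a geometric number of plays with mean 18/(18-k).
Sum over k = 0,...,4: E = 18/18 + 18/17 + 18/16 + 18/15 + 18/14 = 5.670.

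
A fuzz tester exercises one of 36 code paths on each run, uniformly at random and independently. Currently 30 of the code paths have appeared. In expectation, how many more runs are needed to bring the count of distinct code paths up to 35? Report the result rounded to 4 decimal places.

52.2000

From k distinct to k+1 distinct takes on average 36/(36-k) runs.
Sum over k = 30,...,34: E = 36/6 + 36/5 + 36/4 + 36/3 + 36/2 = 52.20000.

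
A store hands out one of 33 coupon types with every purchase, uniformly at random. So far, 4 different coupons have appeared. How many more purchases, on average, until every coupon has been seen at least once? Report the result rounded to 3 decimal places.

130.735

From k distinct to k+1 distinct takes on average 33/(33-k) purchases.
Sum over k = 4,...,32: E = 33/29 + 33/28 + 33/27 + ... + 33/2 + 33/1 = 130.7346.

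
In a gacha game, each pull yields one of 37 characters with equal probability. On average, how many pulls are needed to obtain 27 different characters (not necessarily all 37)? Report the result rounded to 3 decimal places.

With k distinct characters already seen, the next new one arrives after an expected 37/(37-k) pulls.
Sum over k = 0,...,26: E = 37/37 + 37/36 + 37/35 + ... + 37/12 + 37/11 = 47.0869.

47.087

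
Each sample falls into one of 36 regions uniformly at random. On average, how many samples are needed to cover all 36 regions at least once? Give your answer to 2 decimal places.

The wait to go from k to k+1 distinct regions is geometric with mean 36/(36-k).
E[T] = 36/36 + 36/35 + 36/34 + ... + 36/2 + 36/1 = 36·H_{36}.
H_{36} = 4.175, so E[T] = 150.284.

150.28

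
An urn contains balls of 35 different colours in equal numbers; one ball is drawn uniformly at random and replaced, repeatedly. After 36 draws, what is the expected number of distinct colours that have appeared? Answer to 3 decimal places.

22.673

For each colour, P(seen in 36 draws) = 1 - (34/35)^36 = 0.6478.
By linearity of expectation, E[distinct seen] = 35·(1 - (34/35)^36) = 22.6729.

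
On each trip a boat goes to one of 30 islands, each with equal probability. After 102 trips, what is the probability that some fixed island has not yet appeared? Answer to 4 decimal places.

On each trip the fixed island fails to appear with probability 29/30.
P(still missing after 102) = (29/30)^102 = 0.03149.

0.0315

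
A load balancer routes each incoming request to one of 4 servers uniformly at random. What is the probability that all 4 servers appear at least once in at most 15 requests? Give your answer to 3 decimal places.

0.947

Let A_i be the event that server i is missing after 15 requests. By inclusion–exclusion on the A_i,
P(all seen) = Σ_{j=0}^{4} (-1)^j C(4,j)((4-j)/4)^15
= 1.0000 - 0.0535 + 0.0002 - 0.0000 + 0.0000
= 0.9467.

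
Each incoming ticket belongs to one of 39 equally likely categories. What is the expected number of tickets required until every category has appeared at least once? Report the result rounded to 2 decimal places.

After k distinct categories have appeared, the next ticket gives a new one with probability (39-k)/39, so the expected wait for the (k+1)-th is 39/(39-k).
E[T] = 39/39 + 39/38 + 39/37 + ... + 39/2 + 39/1 = 39·H_{39}.
H_{39} = 4.254, so E[T] = 165.888.

165.89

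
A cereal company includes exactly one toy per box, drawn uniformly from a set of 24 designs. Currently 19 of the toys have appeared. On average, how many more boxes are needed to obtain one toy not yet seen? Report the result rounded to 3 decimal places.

The number of boxes until the next new toy is geometric with success probability 5/24, so its mean is 24/5.
E = 24/5 = 4.8000.

4.800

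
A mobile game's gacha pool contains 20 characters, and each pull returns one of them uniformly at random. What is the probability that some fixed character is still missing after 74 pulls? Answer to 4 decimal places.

0.0225

Each pull misses the fixed character with probability (20-1)/20 = 19/20, independently.
P(still missing after 74) = (19/20)^74 = 0.02247.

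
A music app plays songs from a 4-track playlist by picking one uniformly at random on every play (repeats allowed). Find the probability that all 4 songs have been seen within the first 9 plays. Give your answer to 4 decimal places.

By inclusion–exclusion over which songs are missing,
P(all seen) = Σ_{j=0}^{4} (-1)^j C(4,j)((4-j)/4)^9
= 1.00000 - 0.30034 + 0.01172 - 0.00002 + 0.00000
= 0.71136.

0.7114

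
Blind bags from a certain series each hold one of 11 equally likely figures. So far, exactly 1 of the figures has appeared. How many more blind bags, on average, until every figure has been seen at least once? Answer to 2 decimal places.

32.22

From k distinct to k+1 distinct takes on average 11/(11-k) blind bags.
Sum over k = 1,...,10: E = 11/10 + 11/9 + 11/8 + ... + 11/2 + 11/1 = 32.219.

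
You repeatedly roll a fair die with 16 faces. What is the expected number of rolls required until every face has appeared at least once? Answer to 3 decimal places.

The wait to go from k to k+1 distinct faces is geometric with mean 16/(16-k).
E[T] = 16/16 + 16/15 + 16/14 + ... + 16/2 + 16/1 = 16·H_{16}.
H_{16} = 3.3807, so E[T] = 54.0917.

54.092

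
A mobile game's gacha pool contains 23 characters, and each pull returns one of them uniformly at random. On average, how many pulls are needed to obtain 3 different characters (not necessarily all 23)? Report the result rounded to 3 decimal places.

3.141

Going from k to k+1 distinct takes a geometric number of pulls with mean 23/(23-k).
Sum over k = 0,...,2: E = 23/23 + 23/22 + 23/21 = 3.1407.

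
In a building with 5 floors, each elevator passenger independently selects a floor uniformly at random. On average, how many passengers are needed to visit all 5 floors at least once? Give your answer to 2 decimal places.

11.42

The wait to go from k to k+1 distinct floors is geometric with mean 5/(5-k).
E[T] = 5/5 + 5/4 + 5/3 + 5/2 + 5/1 = 5·H_{5}.
H_{5} = 2.283, so E[T] = 11.417.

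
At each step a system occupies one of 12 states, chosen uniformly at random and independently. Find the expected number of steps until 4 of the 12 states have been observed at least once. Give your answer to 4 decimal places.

Going from k to k+1 distinct takes a geometric number of steps with mean 12/(12-k).
Sum over k = 0,...,3: E = 12/12 + 12/11 + 12/10 + 12/9 = 4.62424.

4.6242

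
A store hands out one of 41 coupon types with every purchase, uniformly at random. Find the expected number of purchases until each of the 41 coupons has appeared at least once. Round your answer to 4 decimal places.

176.4203

After k distinct coupons have appeared, the next purchase gives a new one with probability (41-k)/41, so the expected wait for the (k+1)-th is 41/(41-k).
E[T] = 41/41 + 41/40 + 41/39 + ... + 41/2 + 41/1 = 41·H_{41}.
H_{41} = 4.30293, so E[T] = 176.42026.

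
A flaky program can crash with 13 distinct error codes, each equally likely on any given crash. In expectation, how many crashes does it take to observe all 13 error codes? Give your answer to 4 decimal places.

41.3417

The wait to go from k to k+1 distinct error codes is geometric with mean 13/(13-k).
E[T] = 13/13 + 13/12 + 13/11 + ... + 13/2 + 13/1 = 13·H_{13}.
H_{13} = 3.18013, so E[T] = 41.34174.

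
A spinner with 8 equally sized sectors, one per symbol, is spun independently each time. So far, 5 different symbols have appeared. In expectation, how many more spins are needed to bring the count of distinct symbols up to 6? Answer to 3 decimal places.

2.667

With k distinct symbols already seen, the next new one takes an expected 8/(8-k) spins.
Only the k = 5 term is needed: E = 8/3 = 2.6667.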